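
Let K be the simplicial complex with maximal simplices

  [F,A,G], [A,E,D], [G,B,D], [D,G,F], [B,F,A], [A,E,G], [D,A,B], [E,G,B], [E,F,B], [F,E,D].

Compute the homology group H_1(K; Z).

H_1 = Z_2.

K has 6 vertices, 15 edges, 10 triangles.
rank ∂_1 = 5, rank ∂_2 = 10 ⇒ b_1 = 15 − 5 − 10 = 0; ∂_2 has invariant factor(s) [2] giving torsion. So H_1 = Z_2.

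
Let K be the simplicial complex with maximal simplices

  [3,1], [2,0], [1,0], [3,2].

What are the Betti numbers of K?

b_0 = 1, b_1 = 1.

We work with the vertex ordering 0 < 1 < 2 < 3. The simplices of K, each written with vertices in increasing order, are:

  0-simplices (4): [0], [1], [2], [3]
  1-simplices (4): [0,1], [0,2], [1,3], [2,3]

giving chain groups C_0 ≅ Z^4, C_1 ≅ Z^4.

The boundary map ∂_1: C_1 → C_0 is given by ∂[p,q] = [q] − [p].
As a 4×4 matrix over Z this has rank 3, with invariant factors (1,1,1).

Reading off H_k = ker ∂_k / im ∂_{k+1}:

  H_0: rank C_0 − rank ∂_1 = 4 − 3 = 1, and the invariant factors of ∂_1 are all 1, so H_0 ≅ Z.
  H_1: rank ker ∂_1 − rank ∂_2 = (4 − 3) − 0 = 1, and there is no ∂_2, so H_1 ≅ Z.

As a check, the Euler characteristic is 4 − 4 = 0, which agrees with 1 − 1 = 0.

Hence the Betti numbers are b_0 = 1, b_1 = 1.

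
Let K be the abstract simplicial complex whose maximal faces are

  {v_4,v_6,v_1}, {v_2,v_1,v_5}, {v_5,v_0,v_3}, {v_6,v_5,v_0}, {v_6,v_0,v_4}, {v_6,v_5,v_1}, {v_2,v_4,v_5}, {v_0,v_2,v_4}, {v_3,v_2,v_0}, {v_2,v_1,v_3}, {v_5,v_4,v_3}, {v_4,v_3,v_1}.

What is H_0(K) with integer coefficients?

Order the vertices as v_0 < v_1 < v_2 < v_3 < v_4 < v_5 < v_6. Listing each simplex with vertices in this order, K has dimension 2 with simplices:

  0-simplices (7): [v_0], [v_1], [v_2], [v_3], [v_4], [v_5], [v_6]
  1-simplices (18): (18 of them)
  2-simplices (12): (12 of them)

giving chain groups C_0 ≅ Z^7, C_1 ≅ Z^18, C_2 ≅ Z^12.

The boundary map ∂_1: C_1 → C_0 maps an edge to its endpoints' difference, ∂[p,q] = q − p. For instance
  ∂[v_4,v_5] = [v_5] − [v_4].
The 7×18 boundary matrix has rank 6 and Smith normal form diag(1,1,1,1,1,1).

The boundary map ∂_2: C_2 → C_1 maps a triangle to the signed sum of its edges. For instance
  ∂[v_1,v_5,v_6] = [v_5,v_6] − [v_1,v_6] + [v_1,v_5],
  ∂[v_1,v_4,v_6] = [v_4,v_6] − [v_1,v_6] + [v_1,v_4].
The resulting 18×12 matrix has rank 12, and its Smith normal form has invariant factors (1,1,1,1,1,1,1,1,1,1,1,2).

Computing H_k = (kernel of ∂_k) / (image of ∂_{k+1}):

  H_0: rank C_0 − rank ∂_1 = 7 − 6 = 1, and the invariant factors of ∂_1 are all 1, so H_0 ≅ Z.

(K is a triangulation of the real projective plane RP^2.)

H_0 ≅ Z.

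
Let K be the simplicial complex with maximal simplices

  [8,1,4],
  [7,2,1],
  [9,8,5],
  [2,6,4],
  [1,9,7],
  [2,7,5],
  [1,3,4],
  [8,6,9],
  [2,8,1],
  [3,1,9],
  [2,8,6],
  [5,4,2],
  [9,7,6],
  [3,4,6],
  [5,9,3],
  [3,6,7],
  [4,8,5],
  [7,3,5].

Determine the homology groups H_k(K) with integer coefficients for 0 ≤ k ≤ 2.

H_0 ≅ Z,  H_1 ≅ Z ⊕ Z/2Z,  H_2 = 0.

Fix the vertex order 1 < 2 < 3 < 4 < 5 < 6 < 7 < 8 < 9 and write every simplex with vertices in increasing order. Then dim K = 2 and the simplices of K are:

  0-simplices (9): [1], [2], [3], [4], [5], [6], [7], [8], [9]
  1-simplices (27): (27 of them)
  2-simplices (18): [1,2,7], [1,2,8], [1,3,4], [1,3,9], [1,4,8], [1,7,9], [2,4,5], [2,4,6], [2,5,7], [2,6,8], [3,4,6], [3,5,7], [3,5,9], [3,6,7], [4,5,8], [5,8,9], [6,7,9], [6,8,9]

Hence C_0 ≅ Z^9, C_1 ≅ Z^27, C_2 ≅ Z^18.

∂_1: C_1 → C_0 sends each edge [p,q] (with p < q) to q − p. For instance
  ∂[4,6] = [6] − [4].
The resulting 9×27 matrix has rank 8, and its Smith normal form has invariant factors (1,1,1,1,1,1,1,1).

Boundary ∂_2: C_2 → C_1 acts by ∂[p,q,r] = [q,r] − [p,r] + [p,q]. For instance
  ∂[1,7,9] = [7,9] − [1,9] + [1,7],
  ∂[2,4,6] = [4,6] − [2,6] + [2,4].
The 27×18 boundary matrix has rank 18 and Smith normal form diag(1,1,1,1,1,1,1,1,1,1,1,1,1,1,1,1,1,2).

From H_k ≅ ker(∂_k) / im(∂_{k+1}) we obtain:

  H_0: rank C_0 − rank ∂_1 = 9 − 8 = 1, and the invariant factors of ∂_1 are all 1, so H_0 = Z.
  H_1: rank ker ∂_1 − rank ∂_2 = (27 − 8) − 18 = 1, and ∂_2 has invariant factor 2 > 1, so H_1 = Z ⊕ Z/2Z.
  H_2: rank ker ∂_2 − rank ∂_3 = (18 − 18) − 0 = 0, and there is no ∂_3, so H_2 = 0.

As a check, the Euler characteristic is 9 − 27 + 18 = 0, which agrees with 1 − 1 + 0 = 0.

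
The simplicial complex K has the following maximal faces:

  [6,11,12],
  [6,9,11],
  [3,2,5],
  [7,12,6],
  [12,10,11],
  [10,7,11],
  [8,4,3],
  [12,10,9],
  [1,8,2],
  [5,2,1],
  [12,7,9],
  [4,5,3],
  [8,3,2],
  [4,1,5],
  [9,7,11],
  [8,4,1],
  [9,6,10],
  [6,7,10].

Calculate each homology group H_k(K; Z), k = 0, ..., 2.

H_0 ≅ Z^2,  H_1 ≅ Z/2,  H_2 ≅ Z.

Order the vertices as 1 < 2 < 3 < 4 < 5 < 6 < 7 < 8 < 9 < 10 < 11 < 12. Listing each simplex with vertices in this order, K has dimension 2 with simplices:

  0-simplices (12): [1], [2], [3], [4], [5], [6], [7], [8], [9], [10], [11], [12]
  1-simplices (27): (27 of them)
  2-simplices (18): (18 of them)

giving chain groups C_0 ≅ Z^12, C_1 ≅ Z^27, C_2 ≅ Z^18.

Boundary ∂_1: C_1 → C_0 is given by ∂[p,q] = [q] − [p].
The 12×27 boundary matrix has rank 10 and Smith normal form diag(1,1,1,1,1,1,1,1,1,1).

The boundary map ∂_2: C_2 → C_1 maps a triangle to the signed sum of its edges. For instance
  ∂[1,2,8] = [2,8] − [1,8] + [1,2],
  ∂[6,9,11] = [9,11] − [6,11] + [6,9].
This gives a 27×18 integer matrix of rank 17; reducing to Smith normal form yields diagonal entries (1,1,1,1,1,1,1,1,1,1,1,1,1,1,1,1,2).

From H_k ≅ ker(∂_k) / im(∂_{k+1}) we obtain:

  H_0: rank C_0 − rank ∂_1 = 12 − 10 = 2, and the invariant factors of ∂_1 are all 1, so H_0 ≅ Z^2.
  H_1: rank ker ∂_1 − rank ∂_2 = (27 − 10) − 17 = 0, and ∂_2 has invariant factor 2 > 1, so H_1 ≅ Z/2.
  H_2: rank ker ∂_2 − rank ∂_3 = (18 − 17) − 0 = 1, and there is no ∂_3, so H_2 ≅ Z.

(K is a triangulation of the disjoint union of the real projective plane RP^2 and the 2-sphere S^2.)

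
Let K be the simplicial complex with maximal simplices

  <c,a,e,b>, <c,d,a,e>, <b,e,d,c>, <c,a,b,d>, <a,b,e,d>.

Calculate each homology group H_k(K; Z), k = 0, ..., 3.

H_0 ≅ Z,  H_1 = 0,  H_2 = 0,  H_3 ≅ Z.

Order the vertices as a < b < c < d < e. Listing each simplex with vertices in this order, K has dimension 3 with simplices:

  0-simplices (5): a, b, c, d, e
  1-simplices (10): ab, ac, ad, ae, bc, bd, be, cd, ce, de
  2-simplices (10): abc, abd, abe, acd, ace, ade, bcd, bce, bde, cde
  3-simplices (5): abcd, abce, abde, acde, bcde

giving chain groups C_0 ≅ Z^5, C_1 ≅ Z^10, C_2 ≅ Z^10, C_3 ≅ Z^5.

The boundary map ∂_1: C_1 → C_0 is given by ∂[p,q] = [q] − [p]. For instance
  ∂be = e − b.
The resulting 5×10 matrix has rank 4, and its Smith normal form has invariant factors (1,1,1,1).

∂_2: C_2 → C_1 acts by ∂[p,q,r] = [q,r] − [p,r] + [p,q]. For instance
  ∂bcd = cd − bd + bc,
  ∂abd = bd − ad + ab.
As a 10×10 matrix over Z this has rank 6, with invariant factors (1,1,1,1,1,1).

The boundary map ∂_3: C_3 → C_2 sends each 3-simplex σ to the alternating sum Σ_i (−1)^i (σ with its i-th vertex removed). For instance
  ∂abce = bce − ace + abe − abc,
  ∂abcd = bcd − acd + abd − abc.
This gives a 10×5 integer matrix of rank 4; reducing to Smith normal form yields diagonal entries (1,1,1,1).

Now H_k = ker ∂_k / im ∂_{k+1}, so:

  H_0: rank C_0 − rank ∂_1 = 5 − 4 = 1, and the invariant factors of ∂_1 are all 1, so H_0 = Z.
  H_1: rank ker ∂_1 − rank ∂_2 = (10 − 4) − 6 = 0, and the invariant factors of ∂_2 are all 1, so H_1 = 0.
  H_2: rank ker ∂_2 − rank ∂_3 = (10 − 6) − 4 = 0, and the invariant factors of ∂_3 are all 1, so H_2 = 0.
  H_3: rank ker ∂_3 − rank ∂_4 = (5 − 4) − 0 = 1, and there is no ∂_4, so H_3 = Z.

As a check, the Euler characteristic is 5 − 10 + 10 − 5 = 0, which agrees with 1 − 0 + 0 − 1 = 0.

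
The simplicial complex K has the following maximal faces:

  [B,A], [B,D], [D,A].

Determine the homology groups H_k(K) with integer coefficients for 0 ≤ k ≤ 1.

H_0 = Z,  H_1 = Z.

Fix the vertex order A < B < D and write every simplex with vertices in increasing order. Then dim K = 1 and the simplices of K are:

  0-simplices (3): A, B, D
  1-simplices (3): AB, AD, BD

Hence C_0 ≅ Z^3, C_1 ≅ Z^3.

Boundary ∂_1: C_1 → C_0 sends each edge [p,q] (with p < q) to q − p. For instance
  ∂BD = D − B.
The 3×3 boundary matrix has rank 2 and Smith normal form diag(1,1).

Now H_k = ker ∂_k / im ∂_{k+1}, so:

  H_0: rank C_0 − rank ∂_1 = 3 − 2 = 1, and the invariant factors of ∂_1 are all 1, so H_0 ≅ Z.
  H_1: rank ker ∂_1 − rank ∂_2 = (3 − 2) − 0 = 1, and there is no ∂_2, so H_1 ≅ Z.

As a check, the Euler characteristic is 3 − 3 = 0, which agrees with 1 − 1 = 0.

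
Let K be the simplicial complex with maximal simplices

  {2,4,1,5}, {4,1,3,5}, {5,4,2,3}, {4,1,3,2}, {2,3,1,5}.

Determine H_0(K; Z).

Take the total order 1 < 2 < 3 < 4 < 5 on the vertex set. Then K (dimension 3) consists of the simplices:

  0-simplices (5): [1], [2], [3], [4], [5]
  1-simplices (10): [1,2], [1,3], [1,4], [1,5], [2,3], [2,4], [2,5], [3,4], [3,5], [4,5]
  2-simplices (10): [1,2,3], [1,2,4], [1,2,5], [1,3,4], [1,3,5], [1,4,5], [2,3,4], [2,3,5], [2,4,5], [3,4,5]
  3-simplices (5): [1,2,3,4], [1,2,3,5], [1,2,4,5], [1,3,4,5], [2,3,4,5]

Hence C_0 ≅ Z^5, C_1 ≅ Z^10, C_2 ≅ Z^10, C_3 ≅ Z^5.

Boundary ∂_1: C_1 → C_0 is given by ∂[p,q] = [q] − [p]. For instance
  ∂[1,4] = [4] − [1].
This gives a 5×10 integer matrix of rank 4; reducing to Smith normal form yields diagonal entries (1,1,1,1).

The boundary map ∂_2: C_2 → C_1 maps a triangle to the signed sum of its edges. For instance
  ∂[2,4,5] = [4,5] − [2,5] + [2,4],
  ∂[3,4,5] = [4,5] − [3,5] + [3,4].
As a 10×10 matrix over Z this has rank 6, with invariant factors (1,1,1,1,1,1).

The boundary map ∂_3: C_3 → C_2 sends each 3-simplex σ to the alternating sum Σ_i (−1)^i (σ with its i-th vertex removed). For instance
  ∂[1,2,3,5] = [2,3,5] − [1,3,5] + [1,2,5] − [1,2,3],
  ∂[2,3,4,5] = [3,4,5] − [2,4,5] + [2,3,5] − [2,3,4].
The resulting 10×5 matrix has rank 4, and its Smith normal form has invariant factors (1,1,1,1).

Now H_k = ker ∂_k / im ∂_{k+1}, so:

  H_0: rank C_0 − rank ∂_1 = 5 − 4 = 1, and the invariant factors of ∂_1 are all 1, so H_0 ≅ Z.

H_0 ≅ Z.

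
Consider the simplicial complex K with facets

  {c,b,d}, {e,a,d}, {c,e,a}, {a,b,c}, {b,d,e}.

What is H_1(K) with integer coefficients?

H_1 = Z.

K has 5 vertices, 10 edges, 5 triangles.
rank ∂_1 = 4, rank ∂_2 = 5 ⇒ b_1 = 10 − 4 − 5 = 1; all invariant factors of ∂_2 are 1 so no torsion. So H_1 ≅ Z.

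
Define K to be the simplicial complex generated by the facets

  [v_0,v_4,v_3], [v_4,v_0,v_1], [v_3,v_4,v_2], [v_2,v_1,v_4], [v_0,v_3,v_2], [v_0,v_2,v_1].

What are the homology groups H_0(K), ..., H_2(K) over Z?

Fix the vertex order v_0 < v_1 < v_2 < v_3 < v_4 and write every simplex with vertices in increasing order. Then dim K = 2 and the simplices of K are:

  0-simplices (5): [v_0], [v_1], [v_2], [v_3], [v_4]
  1-simplices (9): [v_0,v_1], [v_0,v_2], [v_0,v_3], [v_0,v_4], [v_1,v_2], [v_1,v_4], [v_2,v_3], [v_2,v_4], [v_3,v_4]
  2-simplices (6): [v_0,v_1,v_2], [v_0,v_1,v_4], [v_0,v_2,v_3], [v_0,v_3,v_4], [v_1,v_2,v_4], [v_2,v_3,v_4]

giving chain groups C_0 ≅ Z^5, C_1 ≅ Z^9, C_2 ≅ Z^6.

∂_1: C_1 → C_0 sends each edge [p,q] (with p < q) to q − p.
As a 5×9 matrix over Z this has rank 4, with invariant factors (1,1,1,1).

Boundary ∂_2: C_2 → C_1 maps a triangle to the signed sum of its edges. For instance
  ∂[v_0,v_2,v_3] = [v_2,v_3] − [v_0,v_3] + [v_0,v_2],
  ∂[v_0,v_1,v_4] = [v_1,v_4] − [v_0,v_4] + [v_0,v_1].
As a 9×6 matrix over Z this has rank 5, with invariant factors (1,1,1,1,1).

From H_k ≅ ker(∂_k) / im(∂_{k+1}) we obtain:

  H_0: rank C_0 − rank ∂_1 = 5 − 4 = 1, and the invariant factors of ∂_1 are all 1, so H_0 ≅ Z.
  H_1: rank ker ∂_1 − rank ∂_2 = (9 − 4) − 5 = 0, and the invariant factors of ∂_2 are all 1, so H_1 ≅ 0.
  H_2: rank ker ∂_2 − rank ∂_3 = (6 − 5) − 0 = 1, and there is no ∂_3, so H_2 ≅ Z.

H_0 ≅ Z,  H_1 = 0,  H_2 ≅ Z.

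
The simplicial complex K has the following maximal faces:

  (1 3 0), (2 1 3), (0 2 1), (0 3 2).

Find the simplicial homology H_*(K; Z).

We work with the vertex ordering 0 < 1 < 2 < 3. The simplices of K, each written with vertices in increasing order, are:

  0-simplices (4): [0], [1], [2], [3]
  1-simplices (6): [0,1], [0,2], [0,3], [1,2], [1,3], [2,3]
  2-simplices (4): [0,1,2], [0,1,3], [0,2,3], [1,2,3]

so the chain groups are C_0 ≅ Z^4, C_1 ≅ Z^6, C_2 ≅ Z^4.

The boundary map ∂_1: C_1 → C_0 sends each edge [p,q] (with p < q) to q − p. For instance
  ∂[1,2] = [2] − [1].
The resulting 4×6 matrix has rank 3, and its Smith normal form has invariant factors (1,1,1).

∂_2: C_2 → C_1 acts by ∂[p,q,r] = [q,r] − [p,r] + [p,q]. For instance
  ∂[1,2,3] = [2,3] − [1,3] + [1,2],
  ∂[0,1,2] = [1,2] − [0,2] + [0,1].
The resulting 6×4 matrix has rank 3, and its Smith normal form has invariant factors (1,1,1).

Computing H_k = (kernel of ∂_k) / (image of ∂_{k+1}):

  H_0: rank C_0 − rank ∂_1 = 4 − 3 = 1, and the invariant factors of ∂_1 are all 1, so H_0 ≅ Z.
  H_1: rank ker ∂_1 − rank ∂_2 = (6 − 3) − 3 = 0, and the invariant factors of ∂_2 are all 1, so H_1 ≅ 0.
  H_2: rank ker ∂_2 − rank ∂_3 = (4 − 3) − 0 = 1, and there is no ∂_3, so H_2 ≅ Z.

As a check, the Euler characteristic is 4 − 6 + 4 = 2, which agrees with 1 − 0 + 1 = 2.

H_0 ≅ Z,  H_1 = 0,  H_2 ≅ Z.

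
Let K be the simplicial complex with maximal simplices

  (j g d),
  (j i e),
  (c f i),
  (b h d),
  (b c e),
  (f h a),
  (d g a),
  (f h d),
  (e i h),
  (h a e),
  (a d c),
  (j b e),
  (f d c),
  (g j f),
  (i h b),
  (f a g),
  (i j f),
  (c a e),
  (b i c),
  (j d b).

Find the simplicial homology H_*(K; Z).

H_0 ≅ Z,  H_1 ≅ Z ⊕ Z/2Z,  H_2 = 0.

We work with the vertex ordering a < b < c < d < e < f < g < h < i < j. The simplices of K, each written with vertices in increasing order, are:

  0-simplices (10): a, b, c, d, e, f, g, h, i, j
  1-simplices (30): ac, ad, ae, af, ag, ah, bc, bd, be, bh, bi, bj, cd, ce, cf, ci, df, dg, dh, dj, eh, ei, ej, fg, fh, fi, fj, gj, hi, ij
  2-simplices (20): acd, ace, adg, aeh, afg, afh, bce, bci, bdh, bdj, bej, bhi, cdf, cfi, dfh, dgj, ehi, eij, fgj, fij

so the chain groups are C_0 ≅ Z^10, C_1 ≅ Z^30, C_2 ≅ Z^20.

Boundary ∂_1: C_1 → C_0 maps an edge to its endpoints' difference, ∂[p,q] = q − p. For instance
  ∂ad = d − a.
The resulting 10×30 matrix has rank 9, and its Smith normal form has invariant factors (1,1,1,1,1,1,1,1,1).

The boundary map ∂_2: C_2 → C_1 sends each 2-simplex [p,q,r] to [q,r] − [p,r] + [p,q]. For instance
  ∂bdj = dj − bj + bd,
  ∂fgj = gj − fj + fg.
The resulting 30×20 matrix has rank 20, and its Smith normal form has invariant factors (1,1,1,1,1,1,1,1,1,1,1,1,1,1,1,1,1,1,1,2).

Computing H_k = (kernel of ∂_k) / (image of ∂_{k+1}):

  H_0: rank C_0 − rank ∂_1 = 10 − 9 = 1, and the invariant factors of ∂_1 are all 1, so H_0 = Z.
  H_1: rank ker ∂_1 − rank ∂_2 = (30 − 9) − 20 = 1, and ∂_2 has invariant factor 2 > 1, so H_1 = Z ⊕ Z/2Z.
  H_2: rank ker ∂_2 − rank ∂_3 = (20 − 20) − 0 = 0, and there is no ∂_3, so H_2 = 0.

As a check, the Euler characteristic is 10 − 30 + 20 = 0, which agrees with 1 − 1 + 0 = 0.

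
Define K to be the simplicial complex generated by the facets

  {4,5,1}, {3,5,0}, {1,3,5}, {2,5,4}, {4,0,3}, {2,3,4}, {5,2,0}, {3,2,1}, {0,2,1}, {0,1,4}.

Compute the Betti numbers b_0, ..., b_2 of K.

K has 6 vertices, 15 edges, 10 triangles.
rank ∂_0 = 0, rank ∂_1 = 5 ⇒ b_0 = 6 − 0 − 5 = 1; all invariant factors of ∂_1 are 1 so no torsion. So H_0 ≅ Z.
rank ∂_1 = 5, rank ∂_2 = 10 ⇒ b_1 = 15 − 5 − 10 = 0; ∂_2 has invariant factor(s) [2] giving torsion. So H_1 ≅ Z/2.
rank ∂_2 = 10, rank ∂_3 = 0 ⇒ b_2 = 10 − 10 − 0 = 0. So H_2 ≅ 0.

b_0 = 1, b_1 = 0, b_2 = 0.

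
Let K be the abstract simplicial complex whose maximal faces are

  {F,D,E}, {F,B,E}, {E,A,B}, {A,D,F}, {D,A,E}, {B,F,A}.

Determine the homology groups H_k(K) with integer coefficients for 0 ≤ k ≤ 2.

Fix the vertex order A < B < D < E < F and write every simplex with vertices in increasing order. Then dim K = 2 and the simplices of K are:

  0-simplices (5): A, B, D, E, F
  1-simplices (9): AB, AD, AE, AF, BE, BF, DE, DF, EF
  2-simplices (6): ABE, ABF, ADE, ADF, BEF, DEF

Hence C_0 ≅ Z^5, C_1 ≅ Z^9, C_2 ≅ Z^6.

The boundary map ∂_1: C_1 → C_0 maps an edge to its endpoints' difference, ∂[p,q] = q − p. For instance
  ∂AF = F − A.
The 5×9 boundary matrix has rank 4 and Smith normal form diag(1,1,1,1).

The boundary map ∂_2: C_2 → C_1 acts by ∂[p,q,r] = [q,r] − [p,r] + [p,q]. For instance
  ∂BEF = EF − BF + BE,
  ∂ADE = DE − AE + AD.
The resulting 9×6 matrix has rank 5, and its Smith normal form has invariant factors (1,1,1,1,1).

Reading off H_k = ker ∂_k / im ∂_{k+1}:

  H_0: rank C_0 − rank ∂_1 = 5 − 4 = 1, and the invariant factors of ∂_1 are all 1, so H_0 = Z.
  H_1: rank ker ∂_1 − rank ∂_2 = (9 − 4) − 5 = 0, and the invariant factors of ∂_2 are all 1, so H_1 = 0.
  H_2: rank ker ∂_2 − rank ∂_3 = (6 − 5) − 0 = 1, and there is no ∂_3, so H_2 = Z.

(K is a triangulation of the 2-sphere S^2.)

H_0 = Z,  H_1 = 0,  H_2 = Z.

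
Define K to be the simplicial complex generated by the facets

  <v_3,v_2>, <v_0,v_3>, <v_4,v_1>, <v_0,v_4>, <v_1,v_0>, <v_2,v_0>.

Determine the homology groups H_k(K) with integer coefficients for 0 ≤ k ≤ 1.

H_0 ≅ Z,  H_1 ≅ Z^2.

Order the vertices as v_0 < v_1 < v_2 < v_3 < v_4. Listing each simplex with vertices in this order, K has dimension 1 with simplices:

  0-simplices (5): [v_0], [v_1], [v_2], [v_3], [v_4]
  1-simplices (6): [v_0,v_1], [v_0,v_2], [v_0,v_3], [v_0,v_4], [v_1,v_4], [v_2,v_3]

Hence C_0 ≅ Z^5, C_1 ≅ Z^6.

∂_1: C_1 → C_0 sends each edge [p,q] (with p < q) to q − p.
This gives a 5×6 integer matrix of rank 4; reducing to Smith normal form yields diagonal entries (1,1,1,1).

From H_k ≅ ker(∂_k) / im(∂_{k+1}) we obtain:

  H_0: rank C_0 − rank ∂_1 = 5 − 4 = 1, and the invariant factors of ∂_1 are all 1, so H_0 = Z.
  H_1: rank ker ∂_1 − rank ∂_2 = (6 − 4) − 0 = 2, and there is no ∂_2, so H_1 = Z^2.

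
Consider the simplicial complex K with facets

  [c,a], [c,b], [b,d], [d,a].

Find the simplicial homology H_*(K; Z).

Take the total order a < b < c < d on the vertex set. Then K (dimension 1) consists of the simplices:

  0-simplices (4): a, b, c, d
  1-simplices (4): ac, ad, bc, bd

Hence C_0 ≅ Z^4, C_1 ≅ Z^4.

Boundary ∂_1: C_1 → C_0 maps an edge to its endpoints' difference, ∂[p,q] = q − p. For instance
  ∂ad = d − a.
As a 4×4 matrix over Z this has rank 3, with invariant factors (1,1,1).

Computing H_k = (kernel of ∂_k) / (image of ∂_{k+1}):

  H_0: rank C_0 − rank ∂_1 = 4 − 3 = 1, and the invariant factors of ∂_1 are all 1, so H_0 = Z.
  H_1: rank ker ∂_1 − rank ∂_2 = (4 − 3) − 0 = 1, and there is no ∂_2, so H_1 = Z.

As a check, the Euler characteristic is 4 − 4 = 0, which agrees with 1 − 1 = 0.

H_0 = Z,  H_1 = Z.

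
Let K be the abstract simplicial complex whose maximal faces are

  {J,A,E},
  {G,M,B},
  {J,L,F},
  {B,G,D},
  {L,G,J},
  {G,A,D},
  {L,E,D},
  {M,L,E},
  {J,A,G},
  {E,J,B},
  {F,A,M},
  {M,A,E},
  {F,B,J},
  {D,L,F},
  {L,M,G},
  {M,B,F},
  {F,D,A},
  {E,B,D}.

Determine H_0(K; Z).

H_0 = Z.

We work with the vertex ordering A < B < D < E < F < G < J < L < M. The simplices of K, each written with vertices in increasing order, are:

  0-simplices (9): A, B, D, E, F, G, J, L, M
  1-simplices (27): AD, AE, AF, AG, AJ, AM, BD, BE, BF, BG, BJ, BM, DE, DF, DG, DL, EJ, EL, EM, FJ, FL, FM, GJ, GL, GM, JL, LM
  2-simplices (18): ADF, ADG, AEJ, AEM, AFM, AGJ, BDE, BDG, BEJ, BFJ, BFM, BGM, DEL, DFL, ELM, FJL, GJL, GLM

giving chain groups C_0 ≅ Z^9, C_1 ≅ Z^27, C_2 ≅ Z^18.

∂_1: C_1 → C_0 sends each edge [p,q] (with p < q) to q − p. For instance
  ∂BE = E − B.
This gives a 9×27 integer matrix of rank 8; reducing to Smith normal form yields diagonal entries (1,1,1,1,1,1,1,1).

The boundary map ∂_2: C_2 → C_1 acts by ∂[p,q,r] = [q,r] − [p,r] + [p,q]. For instance
  ∂ADG = DG − AG + AD,
  ∂BEJ = EJ − BJ + BE.
The 27×18 boundary matrix has rank 17 and Smith normal form diag(1,1,1,1,1,1,1,1,1,1,1,1,1,1,1,1,1).

Reading off H_k = ker ∂_k / im ∂_{k+1}:

  H_0: rank C_0 − rank ∂_1 = 9 − 8 = 1, and the invariant factors of ∂_1 are all 1, so H_0 ≅ Z.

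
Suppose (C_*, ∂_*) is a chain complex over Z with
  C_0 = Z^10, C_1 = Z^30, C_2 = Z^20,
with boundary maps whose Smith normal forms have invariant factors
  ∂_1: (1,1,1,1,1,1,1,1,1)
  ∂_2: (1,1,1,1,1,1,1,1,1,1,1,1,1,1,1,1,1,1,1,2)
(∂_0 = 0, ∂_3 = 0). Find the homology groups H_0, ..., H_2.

H_0 = Z,  H_1 = Z × Z/2,  H_2 = 0.

H_0: b_0 = 10 − 0 − 9 = 1; torsion from ∂_1 factors > 1: none. So H_0 = Z.
H_1: b_1 = 30 − 9 − 20 = 1; torsion from ∂_2 factors > 1: [2]. So H_1 = Z × Z/2.
H_2: b_2 = 20 − 20 − 0 = 0; torsion from ∂_3 factors > 1: none. So H_2 = 0.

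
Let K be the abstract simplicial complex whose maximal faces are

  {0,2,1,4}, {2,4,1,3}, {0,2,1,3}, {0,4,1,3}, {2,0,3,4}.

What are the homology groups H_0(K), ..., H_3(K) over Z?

H_0 = Z,  H_1 = 0,  H_2 = 0,  H_3 = Z.

We work with the vertex ordering 0 < 1 < 2 < 3 < 4. The simplices of K, each written with vertices in increasing order, are:

  0-simplices (5): [0], [1], [2], [3], [4]
  1-simplices (10): [0,1], [0,2], [0,3], [0,4], [1,2], [1,3], [1,4], [2,3], [2,4], [3,4]
  2-simplices (10): [0,1,2], [0,1,3], [0,1,4], [0,2,3], [0,2,4], [0,3,4], [1,2,3], [1,2,4], [1,3,4], [2,3,4]
  3-simplices (5): [0,1,2,3], [0,1,2,4], [0,1,3,4], [0,2,3,4], [1,2,3,4]

Hence C_0 ≅ Z^5, C_1 ≅ Z^10, C_2 ≅ Z^10, C_3 ≅ Z^5.

Boundary ∂_1: C_1 → C_0 maps an edge to its endpoints' difference, ∂[p,q] = q − p. For instance
  ∂[1,3] = [3] − [1].
The 5×10 boundary matrix has rank 4 and Smith normal form diag(1,1,1,1).

Boundary ∂_2: C_2 → C_1 maps a triangle to the signed sum of its edges. For instance
  ∂[0,2,3] = [2,3] − [0,3] + [0,2],
  ∂[1,2,4] = [2,4] − [1,4] + [1,2].
As a 10×10 matrix over Z this has rank 6, with invariant factors (1,1,1,1,1,1).

∂_3: C_3 → C_2 sends each 3-simplex σ to the alternating sum Σ_i (−1)^i (σ with its i-th vertex removed). For instance
  ∂[0,1,2,4] = [1,2,4] − [0,2,4] + [0,1,4] − [0,1,2],
  ∂[0,2,3,4] = [2,3,4] − [0,3,4] + [0,2,4] − [0,2,3].
As a 10×5 matrix over Z this has rank 4, with invariant factors (1,1,1,1).

Reading off H_k = ker ∂_k / im ∂_{k+1}:

  H_0: rank C_0 − rank ∂_1 = 5 − 4 = 1, and the invariant factors of ∂_1 are all 1, so H_0 ≅ Z.
  H_1: rank ker ∂_1 − rank ∂_2 = (10 − 4) − 6 = 0, and the invariant factors of ∂_2 are all 1, so H_1 ≅ 0.
  H_2: rank ker ∂_2 − rank ∂_3 = (10 − 6) − 4 = 0, and the invariant factors of ∂_3 are all 1, so H_2 ≅ 0.
  H_3: rank ker ∂_3 − rank ∂_4 = (5 − 4) − 0 = 1, and there is no ∂_4, so H_3 ≅ Z.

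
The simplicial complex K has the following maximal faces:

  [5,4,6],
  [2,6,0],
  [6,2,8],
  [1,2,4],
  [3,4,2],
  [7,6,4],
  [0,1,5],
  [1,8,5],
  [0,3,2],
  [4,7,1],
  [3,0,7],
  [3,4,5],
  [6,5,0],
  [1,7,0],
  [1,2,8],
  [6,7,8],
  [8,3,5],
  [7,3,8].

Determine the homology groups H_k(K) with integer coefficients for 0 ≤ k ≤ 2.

H_0 ≅ Z,  H_1 ≅ Z^2,  H_2 ≅ Z.

K has 9 vertices, 27 edges, 18 triangles.
rank ∂_0 = 0, rank ∂_1 = 8 ⇒ b_0 = 9 − 0 − 8 = 1; all invariant factors of ∂_1 are 1 so no torsion. So H_0 ≅ Z.
rank ∂_1 = 8, rank ∂_2 = 17 ⇒ b_1 = 27 − 8 − 17 = 2; all invariant factors of ∂_2 are 1 so no torsion. So H_1 ≅ Z^2.
rank ∂_2 = 17, rank ∂_3 = 0 ⇒ b_2 = 18 − 17 − 0 = 1. So H_2 ≅ Z.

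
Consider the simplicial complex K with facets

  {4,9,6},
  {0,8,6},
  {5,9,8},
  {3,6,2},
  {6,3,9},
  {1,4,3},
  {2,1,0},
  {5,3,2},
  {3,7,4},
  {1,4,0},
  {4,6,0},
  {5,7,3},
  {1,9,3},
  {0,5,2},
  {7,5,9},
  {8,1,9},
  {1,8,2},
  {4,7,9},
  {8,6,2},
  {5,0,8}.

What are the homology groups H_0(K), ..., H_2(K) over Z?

K has 10 vertices, 30 edges, 20 triangles.
rank ∂_0 = 0, rank ∂_1 = 9 ⇒ b_0 = 10 − 0 − 9 = 1; all invariant factors of ∂_1 are 1 so no torsion. So H_0 = Z.
rank ∂_1 = 9, rank ∂_2 = 20 ⇒ b_1 = 30 − 9 − 20 = 1; ∂_2 has invariant factor(s) [2] giving torsion. So H_1 = Z ⊕ Z/2Z.
rank ∂_2 = 20, rank ∂_3 = 0 ⇒ b_2 = 20 − 20 − 0 = 0. So H_2 = 0.

H_0 ≅ Z,  H_1 ≅ Z ⊕ Z/2Z,  H_2 = 0.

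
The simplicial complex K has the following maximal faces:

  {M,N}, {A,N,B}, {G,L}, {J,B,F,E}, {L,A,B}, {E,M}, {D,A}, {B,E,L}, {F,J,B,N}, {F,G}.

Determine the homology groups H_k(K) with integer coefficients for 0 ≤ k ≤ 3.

H_0 = Z,  H_1 = Z^2,  H_2 = 0,  H_3 = 0.

Take the total order A < B < D < E < F < G < J < L < M < N on the vertex set. Then K (dimension 3) consists of the simplices:

  0-simplices (10): A, B, D, E, F, G, J, L, M, N
  1-simplices (19): AB, AD, AL, AN, BE, BF, BJ, BL, BN, EF, EJ, EL, EM, FG, FJ, FN, GL, JN, MN
  2-simplices (10): ABL, ABN, BEF, BEJ, BEL, BFJ, BFN, BJN, EFJ, FJN
  3-simplices (2): BEFJ, BFJN

giving chain groups C_0 ≅ Z^10, C_1 ≅ Z^19, C_2 ≅ Z^10, C_3 ≅ Z^2.

The boundary map ∂_1: C_1 → C_0 maps an edge to its endpoints' difference, ∂[p,q] = q − p. For instance
  ∂EF = F − E.
The resulting 10×19 matrix has rank 9, and its Smith normal form has invariant factors (1,1,1,1,1,1,1,1,1).

The boundary map ∂_2: C_2 → C_1 acts by ∂[p,q,r] = [q,r] − [p,r] + [p,q]. For instance
  ∂BEJ = EJ − BJ + BE,
  ∂BEF = EF − BF + BE.
As a 19×10 matrix over Z this has rank 8, with invariant factors (1,1,1,1,1,1,1,1).

The boundary map ∂_3: C_3 → C_2 sends each 3-simplex σ to the alternating sum Σ_i (−1)^i (σ with its i-th vertex removed). For instance
  ∂BFJN = FJN − BJN + BFN − BFJ,
  ∂BEFJ = EFJ − BFJ + BEJ − BEF.
The resulting 10×2 matrix has rank 2, and its Smith normal form has invariant factors (1,1).

Reading off H_k = ker ∂_k / im ∂_{k+1}:

  H_0: rank C_0 − rank ∂_1 = 10 − 9 = 1, and the invariant factors of ∂_1 are all 1, so H_0 ≅ Z.
  H_1: rank ker ∂_1 − rank ∂_2 = (19 − 9) − 8 = 2, and the invariant factors of ∂_2 are all 1, so H_1 ≅ Z^2.
  H_2: rank ker ∂_2 − rank ∂_3 = (10 − 8) − 2 = 0, and the invariant factors of ∂_3 are all 1, so H_2 ≅ 0.
  H_3: rank ker ∂_3 − rank ∂_4 = (2 − 2) − 0 = 0, and there is no ∂_4, so H_3 ≅ 0.

As a check, the Euler characteristic is 10 − 19 + 10 − 2 = -1, which agrees with 1 − 2 + 0 − 0 = -1.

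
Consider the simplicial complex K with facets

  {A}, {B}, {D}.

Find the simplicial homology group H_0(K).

Order the vertices as A < B < D. Listing each simplex with vertices in this order, K has dimension 0 with simplices:

  0-simplices (3): A, B, D

so the chain groups are C_0 ≅ Z^3.

From H_k ≅ ker(∂_k) / im(∂_{k+1}) we obtain:

  H_0: rank C_0 − rank ∂_1 = 3 − 0 = 3, and there is no ∂_1, so H_0 = Z^3.

(K is a triangulation of a set of 3 points.)

H_0 = Z^3.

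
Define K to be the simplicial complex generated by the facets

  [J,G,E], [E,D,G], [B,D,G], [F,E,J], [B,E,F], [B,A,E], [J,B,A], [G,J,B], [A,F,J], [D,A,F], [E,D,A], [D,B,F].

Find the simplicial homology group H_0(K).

Take the total order A < B < D < E < F < G < J on the vertex set. Then K (dimension 2) consists of the simplices:

  0-simplices (7): A, B, D, E, F, G, J
  1-simplices (18): AB, AD, AE, AF, AJ, BD, BE, BF, BG, BJ, DE, DF, DG, EF, EG, EJ, FJ, GJ
  2-simplices (12): ABE, ABJ, ADE, ADF, AFJ, BDF, BDG, BEF, BGJ, DEG, EFJ, EGJ

giving chain groups C_0 ≅ Z^7, C_1 ≅ Z^18, C_2 ≅ Z^12.

∂_1: C_1 → C_0 sends each edge [p,q] (with p < q) to q − p. For instance
  ∂FJ = J − F.
This gives a 7×18 integer matrix of rank 6; reducing to Smith normal form yields diagonal entries (1,1,1,1,1,1).

The boundary map ∂_2: C_2 → C_1 maps a triangle to the signed sum of its edges. For instance
  ∂ABJ = BJ − AJ + AB,
  ∂EGJ = GJ − EJ + EG.
The resulting 18×12 matrix has rank 12, and its Smith normal form has invariant factors (1,1,1,1,1,1,1,1,1,1,1,2).

Computing H_k = (kernel of ∂_k) / (image of ∂_{k+1}):

  H_0: rank C_0 − rank ∂_1 = 7 − 6 = 1, and the invariant factors of ∂_1 are all 1, so H_0 = Z.

(K is a triangulation of the real projective plane RP^2.)

H_0 = Z.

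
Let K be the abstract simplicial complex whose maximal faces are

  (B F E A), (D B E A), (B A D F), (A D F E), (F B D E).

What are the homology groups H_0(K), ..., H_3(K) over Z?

H_0 ≅ Z,  H_1 = 0,  H_2 = 0,  H_3 ≅ Z.

Order the vertices as A < B < D < E < F. Listing each simplex with vertices in this order, K has dimension 3 with simplices:

  0-simplices (5): A, B, D, E, F
  1-simplices (10): AB, AD, AE, AF, BD, BE, BF, DE, DF, EF
  2-simplices (10): ABD, ABE, ABF, ADE, ADF, AEF, BDE, BDF, BEF, DEF
  3-simplices (5): ABDE, ABDF, ABEF, ADEF, BDEF

so the chain groups are C_0 ≅ Z^5, C_1 ≅ Z^10, C_2 ≅ Z^10, C_3 ≅ Z^5.

The boundary map ∂_1: C_1 → C_0 sends each edge [p,q] (with p < q) to q − p. For instance
  ∂AB = B − A.
As a 5×10 matrix over Z this has rank 4, with invariant factors (1,1,1,1).

Boundary ∂_2: C_2 → C_1 acts by ∂[p,q,r] = [q,r] − [p,r] + [p,q]. For instance
  ∂BDF = DF − BF + BD,
  ∂BEF = EF − BF + BE.
The resulting 10×10 matrix has rank 6, and its Smith normal form has invariant factors (1,1,1,1,1,1).

Boundary ∂_3: C_3 → C_2 sends each 3-simplex σ to the alternating sum Σ_i (−1)^i (σ with its i-th vertex removed). For instance
  ∂ABDE = BDE − ADE + ABE − ABD,
  ∂BDEF = DEF − BEF + BDF − BDE.
As a 10×5 matrix over Z this has rank 4, with invariant factors (1,1,1,1).

From H_k ≅ ker(∂_k) / im(∂_{k+1}) we obtain:

  H_0: rank C_0 − rank ∂_1 = 5 − 4 = 1, and the invariant factors of ∂_1 are all 1, so H_0 ≅ Z.
  H_1: rank ker ∂_1 − rank ∂_2 = (10 − 4) − 6 = 0, and the invariant factors of ∂_2 are all 1, so H_1 ≅ 0.
  H_2: rank ker ∂_2 − rank ∂_3 = (10 − 6) − 4 = 0, and the invariant factors of ∂_3 are all 1, so H_2 ≅ 0.
  H_3: rank ker ∂_3 − rank ∂_4 = (5 − 4) − 0 = 1, and there is no ∂_4, so H_3 ≅ Z.

(K is a triangulation of the 3-sphere S^3.)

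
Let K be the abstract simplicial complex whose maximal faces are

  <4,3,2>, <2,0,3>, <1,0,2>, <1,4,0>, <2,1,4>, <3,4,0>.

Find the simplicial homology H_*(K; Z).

We work with the vertex ordering 0 < 1 < 2 < 3 < 4. The simplices of K, each written with vertices in increasing order, are:

  0-simplices (5): [0], [1], [2], [3], [4]
  1-simplices (9): [0,1], [0,2], [0,3], [0,4], [1,2], [1,4], [2,3], [2,4], [3,4]
  2-simplices (6): [0,1,2], [0,1,4], [0,2,3], [0,3,4], [1,2,4], [2,3,4]

Hence C_0 ≅ Z^5, C_1 ≅ Z^9, C_2 ≅ Z^6.

The boundary map ∂_1: C_1 → C_0 sends each edge [p,q] (with p < q) to q − p.
As a 5×9 matrix over Z this has rank 4, with invariant factors (1,1,1,1).

The boundary map ∂_2: C_2 → C_1 maps a triangle to the signed sum of its edges. For instance
  ∂[1,2,4] = [2,4] − [1,4] + [1,2],
  ∂[0,3,4] = [3,4] − [0,4] + [0,3].
This gives a 9×6 integer matrix of rank 5; reducing to Smith normal form yields diagonal entries (1,1,1,1,1).

Now H_k = ker ∂_k / im ∂_{k+1}, so:

  H_0: rank C_0 − rank ∂_1 = 5 − 4 = 1, and the invariant factors of ∂_1 are all 1, so H_0 = Z.
  H_1: rank ker ∂_1 − rank ∂_2 = (9 − 4) − 5 = 0, and the invariant factors of ∂_2 are all 1, so H_1 = 0.
  H_2: rank ker ∂_2 − rank ∂_3 = (6 − 5) − 0 = 1, and there is no ∂_3, so H_2 = Z.

As a check, the Euler characteristic is 5 − 9 + 6 = 2, which agrees with 1 − 0 + 1 = 2.

H_0 = Z,  H_1 = 0,  H_2 = Z.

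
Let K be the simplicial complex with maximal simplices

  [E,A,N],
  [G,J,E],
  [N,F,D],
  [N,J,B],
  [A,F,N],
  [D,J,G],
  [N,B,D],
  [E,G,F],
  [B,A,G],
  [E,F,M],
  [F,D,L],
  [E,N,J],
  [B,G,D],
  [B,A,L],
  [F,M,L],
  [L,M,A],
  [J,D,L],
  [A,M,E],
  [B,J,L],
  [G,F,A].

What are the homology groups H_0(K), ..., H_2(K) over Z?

Order the vertices as A < B < D < E < F < G < J < L < M < N. Listing each simplex with vertices in this order, K has dimension 2 with simplices:

  0-simplices (10): A, B, D, E, F, G, J, L, M, N
  1-simplices (30): AB, AE, AF, AG, AL, AM, AN, BD, BG, BJ, BL, BN, DF, DG, DJ, DL, DN, EF, EG, EJ, EM, EN, FG, FL, FM, FN, GJ, JL, JN, LM
  2-simplices (20): ABG, ABL, AEM, AEN, AFG, AFN, ALM, BDG, BDN, BJL, BJN, DFL, DFN, DGJ, DJL, EFG, EFM, EGJ, EJN, FLM

giving chain groups C_0 ≅ Z^10, C_1 ≅ Z^30, C_2 ≅ Z^20.

∂_1: C_1 → C_0 maps an edge to its endpoints' difference, ∂[p,q] = q − p. For instance
  ∂DG = G − D.
The resulting 10×30 matrix has rank 9, and its Smith normal form has invariant factors (1,1,1,1,1,1,1,1,1).

The boundary map ∂_2: C_2 → C_1 sends each 2-simplex [p,q,r] to [q,r] − [p,r] + [p,q]. For instance
  ∂BDG = DG − BG + BD,
  ∂AFG = FG − AG + AF.
As a 30×20 matrix over Z this has rank 20, with invariant factors (1,1,1,1,1,1,1,1,1,1,1,1,1,1,1,1,1,1,1,2).

Computing H_k = (kernel of ∂_k) / (image of ∂_{k+1}):

  H_0: rank C_0 − rank ∂_1 = 10 − 9 = 1, and the invariant factors of ∂_1 are all 1, so H_0 ≅ Z.
  H_1: rank ker ∂_1 − rank ∂_2 = (30 − 9) − 20 = 1, and ∂_2 has invariant factor 2 > 1, so H_1 ≅ Z ⊕ Z/2Z.
  H_2: rank ker ∂_2 − rank ∂_3 = (20 − 20) − 0 = 0, and there is no ∂_3, so H_2 ≅ 0.

As a check, the Euler characteristic is 10 − 30 + 20 = 0, which agrees with 1 − 1 + 0 = 0.

H_0 = Z,  H_1 = Z ⊕ Z/2Z,  H_2 = 0.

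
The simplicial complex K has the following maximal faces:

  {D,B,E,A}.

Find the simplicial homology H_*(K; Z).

Take the total order A < B < D < E on the vertex set. Then K (dimension 3) consists of the simplices:

  0-simplices (4): A, B, D, E
  1-simplices (6): AB, AD, AE, BD, BE, DE
  2-simplices (4): ABD, ABE, ADE, BDE
  3-simplices (1): ABDE

giving chain groups C_0 ≅ Z^4, C_1 ≅ Z^6, C_2 ≅ Z^4, C_3 ≅ Z^1.

Boundary ∂_1: C_1 → C_0 is given by ∂[p,q] = [q] − [p]. For instance
  ∂BE = E − B.
As a 4×6 matrix over Z this has rank 3, with invariant factors (1,1,1).

∂_2: C_2 → C_1 acts by ∂[p,q,r] = [q,r] − [p,r] + [p,q]. For instance
  ∂ABD = BD − AD + AB,
  ∂ADE = DE − AE + AD.
This gives a 6×4 integer matrix of rank 3; reducing to Smith normal form yields diagonal entries (1,1,1).

Boundary ∂_3: C_3 → C_2 sends each 3-simplex σ to the alternating sum Σ_i (−1)^i (σ with its i-th vertex removed). For instance
  ∂ABDE = BDE − ADE + ABE − ABD.
As a 4×1 matrix over Z this has rank 1, with invariant factors (1).

Now H_k = ker ∂_k / im ∂_{k+1}, so:

  H_0: rank C_0 − rank ∂_1 = 4 − 3 = 1, and the invariant factors of ∂_1 are all 1, so H_0 = Z.
  H_1: rank ker ∂_1 − rank ∂_2 = (6 − 3) − 3 = 0, and the invariant factors of ∂_2 are all 1, so H_1 = 0.
  H_2: rank ker ∂_2 − rank ∂_3 = (4 − 3) − 1 = 0, and the invariant factors of ∂_3 are all 1, so H_2 = 0.
  H_3: rank ker ∂_3 − rank ∂_4 = (1 − 1) − 0 = 0, and there is no ∂_4, so H_3 = 0.

H_0 ≅ Z,  H_1 = 0,  H_2 = 0,  H_3 = 0.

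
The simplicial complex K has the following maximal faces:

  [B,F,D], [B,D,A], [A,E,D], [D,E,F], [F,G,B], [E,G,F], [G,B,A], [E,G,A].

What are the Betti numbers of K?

b_0 = 1, b_1 = 0, b_2 = 1.

Take the total order A < B < D < E < F < G on the vertex set. Then K (dimension 2) consists of the simplices:

  0-simplices (6): A, B, D, E, F, G
  1-simplices (12): AB, AD, AE, AG, BD, BF, BG, DE, DF, EF, EG, FG
  2-simplices (8): ABD, ABG, ADE, AEG, BDF, BFG, DEF, EFG

giving chain groups C_0 ≅ Z^6, C_1 ≅ Z^12, C_2 ≅ Z^8.

∂_1: C_1 → C_0 sends each edge [p,q] (with p < q) to q − p.
This gives a 6×12 integer matrix of rank 5; reducing to Smith normal form yields diagonal entries (1,1,1,1,1).

The boundary map ∂_2: C_2 → C_1 sends each 2-simplex [p,q,r] to [q,r] − [p,r] + [p,q]. For instance
  ∂ADE = DE − AE + AD,
  ∂ABG = BG − AG + AB.
As a 12×8 matrix over Z this has rank 7, with invariant factors (1,1,1,1,1,1,1).

Now H_k = ker ∂_k / im ∂_{k+1}, so:

  H_0: rank C_0 − rank ∂_1 = 6 − 5 = 1, and the invariant factors of ∂_1 are all 1, so H_0 ≅ Z.
  H_1: rank ker ∂_1 − rank ∂_2 = (12 − 5) − 7 = 0, and the invariant factors of ∂_2 are all 1, so H_1 ≅ 0.
  H_2: rank ker ∂_2 − rank ∂_3 = (8 − 7) − 0 = 1, and there is no ∂_3, so H_2 ≅ Z.

As a check, the Euler characteristic is 6 − 12 + 8 = 2, which agrees with 1 − 0 + 1 = 2.
(K is a triangulation of the 2-sphere S^2.)

Hence the Betti numbers are b_0 = 1, b_1 = 0, b_2 = 1.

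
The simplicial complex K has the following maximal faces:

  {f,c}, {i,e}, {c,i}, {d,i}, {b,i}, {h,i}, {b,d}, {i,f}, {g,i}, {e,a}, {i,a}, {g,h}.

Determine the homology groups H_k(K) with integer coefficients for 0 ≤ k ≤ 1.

Order the vertices as a < b < c < d < e < f < g < h < i. Listing each simplex with vertices in this order, K has dimension 1 with simplices:

  0-simplices (9): a, b, c, d, e, f, g, h, i
  1-simplices (12): ae, ai, bd, bi, cf, ci, di, ei, fi, gh, gi, hi

giving chain groups C_0 ≅ Z^9, C_1 ≅ Z^12.

∂_1: C_1 → C_0 sends each edge [p,q] (with p < q) to q − p. For instance
  ∂bd = d − b.
As a 9×12 matrix over Z this has rank 8, with invariant factors (1,1,1,1,1,1,1,1).

Reading off H_k = ker ∂_k / im ∂_{k+1}:

  H_0: rank C_0 − rank ∂_1 = 9 − 8 = 1, and the invariant factors of ∂_1 are all 1, so H_0 = Z.
  H_1: rank ker ∂_1 − rank ∂_2 = (12 − 8) − 0 = 4, and there is no ∂_2, so H_1 = Z^4.

H_0 ≅ Z,  H_1 ≅ Z^4.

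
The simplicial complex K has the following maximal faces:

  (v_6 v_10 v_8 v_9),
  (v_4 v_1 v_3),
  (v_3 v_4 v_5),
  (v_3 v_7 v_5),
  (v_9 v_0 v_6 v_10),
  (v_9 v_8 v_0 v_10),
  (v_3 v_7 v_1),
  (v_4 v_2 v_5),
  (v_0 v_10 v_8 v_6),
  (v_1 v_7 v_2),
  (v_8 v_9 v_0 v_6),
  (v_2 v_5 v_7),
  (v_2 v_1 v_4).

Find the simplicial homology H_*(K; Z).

H_0 ≅ Z^2,  H_1 = 0,  H_2 ≅ Z,  H_3 ≅ Z.

Order the vertices as v_0 < v_1 < v_2 < v_3 < v_4 < v_5 < v_6 < v_7 < v_8 < v_9 < v_10. Listing each simplex with vertices in this order, K has dimension 3 with simplices:

  0-simplices (11): [v_0], [v_1], [v_2], [v_3], [v_4], [v_5], [v_6], [v_7], [v_8], [v_9], [v_10]
  1-simplices (22): (22 of them)
  2-simplices (18): (18 of them)
  3-simplices (5): [v_0,v_6,v_8,v_9], [v_0,v_6,v_8,v_10], [v_0,v_6,v_9,v_10], [v_0,v_8,v_9,v_10], [v_6,v_8,v_9,v_10]

giving chain groups C_0 ≅ Z^11, C_1 ≅ Z^22, C_2 ≅ Z^18, C_3 ≅ Z^5.

Boundary ∂_1: C_1 → C_0 sends each edge [p,q] (with p < q) to q − p.
The resulting 11×22 matrix has rank 9, and its Smith normal form has invariant factors (1,1,1,1,1,1,1,1,1).

The boundary map ∂_2: C_2 → C_1 acts by ∂[p,q,r] = [q,r] − [p,r] + [p,q]. For instance
  ∂[v_2,v_4,v_5] = [v_4,v_5] − [v_2,v_5] + [v_2,v_4],
  ∂[v_0,v_6,v_10] = [v_6,v_10] − [v_0,v_10] + [v_0,v_6].
The resulting 22×18 matrix has rank 13, and its Smith normal form has invariant factors (1,1,1,1,1,1,1,1,1,1,1,1,1).

The boundary map ∂_3: C_3 → C_2 sends each 3-simplex σ to the alternating sum Σ_i (−1)^i (σ with its i-th vertex removed). For instance
  ∂[v_0,v_6,v_8,v_9] = [v_6,v_8,v_9] − [v_0,v_8,v_9] + [v_0,v_6,v_9] − [v_0,v_6,v_8],
  ∂[v_0,v_6,v_8,v_10] = [v_6,v_8,v_10] − [v_0,v_8,v_10] + [v_0,v_6,v_10] − [v_0,v_6,v_8].
As a 18×5 matrix over Z this has rank 4, with invariant factors (1,1,1,1).

Reading off H_k = ker ∂_k / im ∂_{k+1}:

  H_0: rank C_0 − rank ∂_1 = 11 − 9 = 2, and the invariant factors of ∂_1 are all 1, so H_0 ≅ Z^2.
  H_1: rank ker ∂_1 − rank ∂_2 = (22 − 9) − 13 = 0, and the invariant factors of ∂_2 are all 1, so H_1 ≅ 0.
  H_2: rank ker ∂_2 − rank ∂_3 = (18 − 13) − 4 = 1, and the invariant factors of ∂_3 are all 1, so H_2 ≅ Z.
  H_3: rank ker ∂_3 − rank ∂_4 = (5 − 4) − 0 = 1, and there is no ∂_4, so H_3 ≅ Z.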